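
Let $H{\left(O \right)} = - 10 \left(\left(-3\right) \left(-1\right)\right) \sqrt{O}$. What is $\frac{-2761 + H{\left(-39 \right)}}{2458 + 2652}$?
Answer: $- \frac{2761}{5110} - \frac{3 i \sqrt{39}}{511} \approx -0.54031 - 0.036663 i$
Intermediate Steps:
$H{\left(O \right)} = - 30 \sqrt{O}$ ($H{\left(O \right)} = \left(-10\right) 3 \sqrt{O} = - 30 \sqrt{O}$)
$\frac{-2761 + H{\left(-39 \right)}}{2458 + 2652} = \frac{-2761 - 30 \sqrt{-39}}{2458 + 2652} = \frac{-2761 - 30 i \sqrt{39}}{5110} = \left(-2761 - 30 i \sqrt{39}\right) \frac{1}{5110} = - \frac{2761}{5110} - \frac{3 i \sqrt{39}}{511}$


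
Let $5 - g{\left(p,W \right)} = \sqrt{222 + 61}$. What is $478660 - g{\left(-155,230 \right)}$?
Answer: $478655 + \sqrt{283} \approx 4.7867 \cdot 10^{5}$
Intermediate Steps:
$g{\left(p,W \right)} = 5 - \sqrt{283}$ ($g{\left(p,W \right)} = 5 - \sqrt{222 + 61} = 5 - \sqrt{283}$)
$478660 - g{\left(-155,230 \right)} = 478660 - \left(5 - \sqrt{283}\right) = 478655 + \sqrt{283}$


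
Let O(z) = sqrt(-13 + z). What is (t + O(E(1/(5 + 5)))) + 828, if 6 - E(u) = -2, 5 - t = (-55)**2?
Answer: -2192 + I*sqrt(5) ≈ -2192.0 + 2.2361*I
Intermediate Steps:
t = -3020 (t = 5 - 1*(-55)**2 = 5 - 1*3025 = 5 - 3025 = -3020)
E(u) = 8 (E(u) = 6 - 1*(-2) = 6 + 2 = 8)
(t + O(E(1/(5 + 5)))) + 828 = (-3020 + sqrt(-13 + 8)) + 828 = (-3020 + sqrt(-5)) + 828 = (-3020 + I*sqrt(5)) + 828 = -2192 + I*sqrt(5)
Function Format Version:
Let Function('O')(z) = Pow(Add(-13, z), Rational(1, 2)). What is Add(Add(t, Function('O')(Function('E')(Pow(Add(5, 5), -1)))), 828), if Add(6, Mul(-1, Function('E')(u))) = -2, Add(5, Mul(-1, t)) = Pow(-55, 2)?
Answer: Add(-2192, Mul(I, Pow(5, Rational(1, 2)))) ≈ Add(-2192.0, Mul(2.2361, I))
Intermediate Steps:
t = -3020 (t = Add(5, Mul(-1, Pow(-55, 2))) = Add(5, Mul(-1, 3025)) = Add(5, -3025) = -3020)
Function('E')(u) = 8 (Function('E')(u) = Add(6, Mul(-1, -2)) = Add(6, 2) = 8)
Add(Add(t, Function('O')(Function('E')(Pow(Add(5, 5), -1)))), 828) = Add(Add(-3020, Pow(Add(-13, 8), Rational(1, 2))), 828) = Add(Add(-3020, Pow(-5, Rational(1, 2))), 828) = Add(Add(-3020, Mul(I, Pow(5, Rational(1, 2)))), 828) = Add(-2192, Mul(I, Pow(5, Rational(1, 2))))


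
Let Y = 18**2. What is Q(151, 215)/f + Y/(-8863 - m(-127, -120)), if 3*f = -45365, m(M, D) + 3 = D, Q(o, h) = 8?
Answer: -745401/19824505 ≈ -0.037600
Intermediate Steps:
m(M, D) = -3 + D
f = -45365/3 (f = (1/3)*(-45365) = -45365/3 ≈ -15122.)
Y = 324
Q(151, 215)/f + Y/(-8863 - m(-127, -120)) = 8/(-45365/3) + 324/(-8863 - (-3 - 120)) = 8*(-3/45365) + 324/(-8863 - 1*(-123)) = -24/45365 + 324/(-8863 + 123) = -24/45365 + 324/(-8740) = -24/45365 + 324*(-1/8740) = -24/45365 - 81/2185 = -745401/19824505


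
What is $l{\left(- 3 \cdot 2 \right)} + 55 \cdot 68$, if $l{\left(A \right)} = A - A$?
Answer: $3740$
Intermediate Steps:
$l{\left(A \right)} = 0$
$l{\left(- 3 \cdot 2 \right)} + 55 \cdot 68 = 0 + 55 \cdot 68 = 0 + 3740 = 3740$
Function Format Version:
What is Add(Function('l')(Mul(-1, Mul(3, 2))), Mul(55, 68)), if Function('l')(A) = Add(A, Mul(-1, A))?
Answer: 3740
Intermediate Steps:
Function('l')(A) = 0
Add(Function('l')(Mul(-1, Mul(3, 2))), Mul(55, 68)) = Add(0, Mul(55, 68)) = Add(0, 3740) = 3740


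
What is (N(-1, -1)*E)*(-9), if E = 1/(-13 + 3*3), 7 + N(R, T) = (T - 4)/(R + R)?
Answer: -81/8 ≈ -10.125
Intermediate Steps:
N(R, T) = -7 + (-4 + T)/(2*R) (N(R, T) = -7 + (T - 4)/(R + R) = -7 + (-4 + T)/((2*R)) = -7 + (-4 + T)*(1/(2*R)) = -7 + (-4 + T)/(2*R))
E = -¼ (E = 1/(-13 + 9) = 1/(-4) = -¼ ≈ -0.25000)
(N(-1, -1)*E)*(-9) = (((½)*(-4 - 1 - 14*(-1))/(-1))*(-¼))*(-9) = (((½)*(-1)*(-4 - 1 + 14))*(-¼))*(-9) = (((½)*(-1)*9)*(-¼))*(-9) = -9/2*(-¼)*(-9) = (9/8)*(-9) = -81/8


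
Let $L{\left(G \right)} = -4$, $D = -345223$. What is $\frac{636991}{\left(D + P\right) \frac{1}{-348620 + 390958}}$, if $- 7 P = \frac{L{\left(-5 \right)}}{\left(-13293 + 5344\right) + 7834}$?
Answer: $- \frac{21709984591190}{277904519} \approx -78120.0$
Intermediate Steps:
$P = - \frac{4}{805}$ ($P = - \frac{\left(-4\right) \frac{1}{\left(-13293 + 5344\right) + 7834}}{7} = - \frac{\left(-4\right) \frac{1}{-7949 + 7834}}{7} = - \frac{\left(-4\right) \frac{1}{-115}}{7} = - \frac{\left(-4\right) \left(- \frac{1}{115}\right)}{7} = \left(- \frac{1}{7}\right) \frac{4}{115} = - \frac{4}{805} \approx -0.0049689$)
$\frac{636991}{\left(D + P\right) \frac{1}{-348620 + 390958}} = \frac{636991}{\left(-345223 - \frac{4}{805}\right) \frac{1}{-348620 + 390958}} = \frac{636991}{\left(- \frac{277904519}{805}\right) \frac{1}{42338}} = \frac{636991}{- \frac{277904519}{34082090}} = 636991 \left(- \frac{34082090}{277904519}\right) = - \frac{21709984591190}{277904519}$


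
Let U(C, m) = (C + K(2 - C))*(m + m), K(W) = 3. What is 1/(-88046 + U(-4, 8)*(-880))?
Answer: -1/73966 ≈ -1.3520e-5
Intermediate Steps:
U(C, m) = 2*m*(3 + C) (U(C, m) = (C + 3)*(m + m) = (3 + C)*(2*m) = 2*m*(3 + C))
1/(-88046 + U(-4, 8)*(-880)) = 1/(-88046 + (2*8*(3 - 4))*(-880)) = 1/(-88046 + (2*8*(-1))*(-880)) = 1/(-88046 - 16*(-880)) = 1/(-88046 + 14080) = 1/(-73966) = -1/73966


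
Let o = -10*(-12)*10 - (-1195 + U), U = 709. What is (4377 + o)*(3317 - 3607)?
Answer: -1758270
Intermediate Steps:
o = 1686 (o = -10*(-12)*10 - (-1195 + 709) = 120*10 - 1*(-486) = 1200 + 486 = 1686)
(4377 + o)*(3317 - 3607) = (4377 + 1686)*(3317 - 3607) = 6063*(-290) = -1758270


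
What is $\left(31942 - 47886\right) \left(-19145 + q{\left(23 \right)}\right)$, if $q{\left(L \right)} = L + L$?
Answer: $304514456$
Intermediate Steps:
$q{\left(L \right)} = 2 L$
$\left(31942 - 47886\right) \left(-19145 + q{\left(23 \right)}\right) = \left(31942 - 47886\right) \left(-19145 + 2 \cdot 23\right) = - 15944 \left(-19145 + 46\right) = \left(-15944\right) \left(-19099\right) = 304514456$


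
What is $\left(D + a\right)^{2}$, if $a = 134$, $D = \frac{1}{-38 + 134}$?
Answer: $\frac{165508225}{9216} \approx 17959.0$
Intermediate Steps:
$D = \frac{1}{96} \approx 0.010417$
$\left(D + a\right)^{2} = \left(\frac{1}{96} + 134\right)^{2} = \left(\frac{12865}{96}\right)^{2} = \frac{165508225}{9216}$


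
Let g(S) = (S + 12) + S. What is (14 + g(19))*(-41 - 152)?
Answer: -12352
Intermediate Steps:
g(S) = 12 + 2*S (g(S) = (12 + S) + S = 12 + 2*S)
(14 + g(19))*(-41 - 152) = (14 + (12 + 2*19))*(-41 - 152) = (14 + (12 + 38))*(-193) = (14 + 50)*(-193) = 64*(-193) = -12352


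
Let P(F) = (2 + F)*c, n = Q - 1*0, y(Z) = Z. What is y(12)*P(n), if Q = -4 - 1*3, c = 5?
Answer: -300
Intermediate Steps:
Q = -7 (Q = -4 - 3 = -7)
n = -7 (n = -7 - 1*0 = -7 + 0 = -7)
P(F) = 10 + 5*F (P(F) = (2 + F)*5 = 10 + 5*F)
y(12)*P(n) = 12*(10 + 5*(-7)) = 12*(10 - 35) = 12*(-25) = -300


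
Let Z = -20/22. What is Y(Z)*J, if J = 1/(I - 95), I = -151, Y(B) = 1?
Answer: -1/246 ≈ -0.0040650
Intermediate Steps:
Z = -10/11 (Z = -20*1/22 = -10/11 ≈ -0.90909)
J = -1/246 (J = 1/(-151 - 95) = 1/(-246) = -1/246 ≈ -0.0040650)
Y(Z)*J = 1*(-1/246) = -1/246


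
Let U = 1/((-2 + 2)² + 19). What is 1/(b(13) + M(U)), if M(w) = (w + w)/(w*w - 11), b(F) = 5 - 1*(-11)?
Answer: 1985/31741 ≈ 0.062537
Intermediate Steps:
b(F) = 16 (b(F) = 5 + 11 = 16)
U = 1/19 (U = 1/(0² + 19) = 1/(0 + 19) = 1/19 ≈ 0.052632)
M(w) = 2*w/(-11 + w²) (M(w) = (2*w)/(w² - 11) = (2*w)/(-11 + w²) = 2*w/(-11 + w²))
1/(b(13) + M(U)) = 1/(16 + 2*(1/19)/(-11 + (1/19)²)) = 1/(16 + 2*(1/19)/(-11 + 1/361)) = 1/(16 + 2*(1/19)/(-3970/361)) = 1/(16 + 2*(1/19)*(-361/3970)) = 1/(16 - 19/1985) = 1/(31741/1985) = 1985/31741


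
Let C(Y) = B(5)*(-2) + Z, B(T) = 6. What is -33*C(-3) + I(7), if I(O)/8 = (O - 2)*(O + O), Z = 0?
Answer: 956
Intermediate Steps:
I(O) = 16*O*(-2 + O) (I(O) = 8*((O - 2)*(O + O)) = 8*((-2 + O)*(2*O)) = 8*(2*O*(-2 + O)) = 16*O*(-2 + O))
C(Y) = -12 (C(Y) = 6*(-2) + 0 = -12 + 0 = -12)
-33*C(-3) + I(7) = -33*(-12) + 16*7*(-2 + 7) = 396 + 16*7*5 = 396 + 560 = 956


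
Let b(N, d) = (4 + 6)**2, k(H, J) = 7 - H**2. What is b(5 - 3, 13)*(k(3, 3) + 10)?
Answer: 800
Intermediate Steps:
b(N, d) = 100 (b(N, d) = 10**2 = 100)
b(5 - 3, 13)*(k(3, 3) + 10) = 100*((7 - 1*3**2) + 10) = 100*((7 - 1*9) + 10) = 100*((7 - 9) + 10) = 100*(-2 + 10) = 100*8 = 800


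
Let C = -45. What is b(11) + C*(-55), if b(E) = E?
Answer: 2486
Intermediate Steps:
b(11) + C*(-55) = 11 - 45*(-55) = 11 + 2475 = 2486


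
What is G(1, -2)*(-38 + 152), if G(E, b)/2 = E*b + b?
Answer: -912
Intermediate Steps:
G(E, b) = 2*b + 2*E*b (G(E, b) = 2*(E*b + b) = 2*(b + E*b) = 2*b + 2*E*b)
G(1, -2)*(-38 + 152) = (2*(-2)*(1 + 1))*(-38 + 152) = (2*(-2)*2)*114 = -8*114 = -912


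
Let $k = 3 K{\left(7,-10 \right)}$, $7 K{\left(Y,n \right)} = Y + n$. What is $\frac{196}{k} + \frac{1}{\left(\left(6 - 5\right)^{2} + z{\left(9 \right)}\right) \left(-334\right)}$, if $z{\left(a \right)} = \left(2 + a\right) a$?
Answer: $- \frac{45824809}{300600} \approx -152.44$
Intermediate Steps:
$K{\left(Y,n \right)} = \frac{Y}{7} + \frac{n}{7}$ ($K{\left(Y,n \right)} = \frac{Y + n}{7} = \frac{Y}{7} + \frac{n}{7}$)
$k = - \frac{9}{7}$ ($k = 3 \left(\frac{1}{7} \cdot 7 + \frac{1}{7} \left(-10\right)\right) = 3 \left(1 - \frac{10}{7}\right) = 3 \left(- \frac{3}{7}\right) = - \frac{9}{7} \approx -1.2857$)
$z{\left(a \right)} = a \left(2 + a\right)$
$\frac{196}{k} + \frac{1}{\left(\left(6 - 5\right)^{2} + z{\left(9 \right)}\right) \left(-334\right)} = \frac{196}{- \frac{9}{7}} + \frac{1}{\left(\left(6 - 5\right)^{2} + 9 \left(2 + 9\right)\right) \left(-334\right)} = 196 \left(- \frac{7}{9}\right) + \frac{1}{\left(6 - 5\right)^{2} + 9 \cdot 11} \left(- \frac{1}{334}\right) = - \frac{1372}{9} + \frac{1}{1^{2} + 99} \left(- \frac{1}{334}\right) = - \frac{1372}{9} + \frac{1}{1 + 99} \left(- \frac{1}{334}\right) = - \frac{1372}{9} + \frac{1}{100} \left(- \frac{1}{334}\right) = - \frac{1372}{9} - \frac{1}{33400} = - \frac{45824809}{300600}$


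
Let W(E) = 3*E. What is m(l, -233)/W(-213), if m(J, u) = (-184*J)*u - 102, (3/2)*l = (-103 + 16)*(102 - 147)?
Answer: -37298606/213 ≈ -1.7511e+5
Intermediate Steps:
l = 2610 (l = 2*((-103 + 16)*(102 - 147))/3 = 2*(-87*(-45))/3 = (⅔)*3915 = 2610)
m(J, u) = -102 - 184*J*u (m(J, u) = -184*J*u - 102 = -102 - 184*J*u)
m(l, -233)/W(-213) = (-102 - 184*2610*(-233))/((3*(-213))) = (-102 + 111895920)/(-639) = 111895818*(-1/639) = -37298606/213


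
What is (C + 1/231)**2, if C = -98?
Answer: 512433769/53361 ≈ 9603.2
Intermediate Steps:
(C + 1/231)**2 = (-98 + 1/231)**2 = (-22637/231)**2 = 512433769/53361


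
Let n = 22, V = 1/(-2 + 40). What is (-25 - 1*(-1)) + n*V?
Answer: -445/19 ≈ -23.421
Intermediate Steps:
V = 1/38 ≈ 0.026316
(-25 - 1*(-1)) + n*V = (-25 - 1*(-1)) + 22*(1/38) = (-25 + 1) + 11/19 = -24 + 11/19 = -445/19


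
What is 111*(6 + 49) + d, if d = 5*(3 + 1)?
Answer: 6125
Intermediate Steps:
d = 20 (d = 5*4 = 20)
111*(6 + 49) + d = 111*(6 + 49) + 20 = 111*55 + 20 = 6105 + 20 = 6125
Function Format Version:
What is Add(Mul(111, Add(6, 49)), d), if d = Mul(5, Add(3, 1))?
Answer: 6125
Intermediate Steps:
d = 20 (d = Mul(5, 4) = 20)
Add(Mul(111, Add(6, 49)), d) = Add(Mul(111, Add(6, 49)), 20) = Add(Mul(111, 55), 20) = Add(6105, 20) = 6125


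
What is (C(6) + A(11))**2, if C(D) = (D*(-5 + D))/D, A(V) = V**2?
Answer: 14884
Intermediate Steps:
C(D) = -5 + D
(C(6) + A(11))**2 = ((-5 + 6) + 11**2)**2 = (1 + 121)**2 = 122**2 = 14884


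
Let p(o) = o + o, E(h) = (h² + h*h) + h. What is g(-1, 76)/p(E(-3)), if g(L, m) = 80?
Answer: 8/3 ≈ 2.6667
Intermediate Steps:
E(h) = h + 2*h² (E(h) = (h² + h²) + h = 2*h² + h = h + 2*h²)
p(o) = 2*o
g(-1, 76)/p(E(-3)) = 80/((2*(-3*(1 + 2*(-3))))) = 80/((2*(-3*(1 - 6)))) = 80/((2*(-3*(-5)))) = 80/((2*15)) = 80/30 = 80*(1/30) = 8/3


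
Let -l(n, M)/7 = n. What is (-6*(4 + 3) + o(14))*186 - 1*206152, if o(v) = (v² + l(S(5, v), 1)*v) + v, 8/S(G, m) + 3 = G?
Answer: -247816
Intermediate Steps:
S(G, m) = 8/(-3 + G)
l(n, M) = -7*n
o(v) = v² - 27*v (o(v) = (v² + (-56/(-3 + 5))*v) + v = (v² + (-56/2)*v) + v = (v² + (-7*4)*v) + v = (v² - 28*v) + v = v² - 27*v)
(-6*(4 + 3) + o(14))*186 - 1*206152 = (-6*(4 + 3) + 14*(-27 + 14))*186 - 1*206152 = (-6*7 + 14*(-13))*186 - 206152 = (-42 - 182)*186 - 206152 = -224*186 - 206152 = -41664 - 206152 = -247816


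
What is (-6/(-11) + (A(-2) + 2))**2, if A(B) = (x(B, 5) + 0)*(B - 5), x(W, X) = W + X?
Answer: 41209/121 ≈ 340.57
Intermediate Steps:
A(B) = (-5 + B)*(5 + B) (A(B) = ((B + 5) + 0)*(B - 5) = ((5 + B) + 0)*(-5 + B) = (5 + B)*(-5 + B) = (-5 + B)*(5 + B))
(-6/(-11) + (A(-2) + 2))**2 = (-6/(-11) + ((-25 + (-2)**2) + 2))**2 = (-6*(-1/11) + ((-25 + 4) + 2))**2 = (6/11 + (-21 + 2))**2 = (6/11 - 19)**2 = (-203/11)**2 = 41209/121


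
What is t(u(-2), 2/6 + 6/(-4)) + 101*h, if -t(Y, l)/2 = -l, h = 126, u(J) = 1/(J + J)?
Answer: 38171/3 ≈ 12724.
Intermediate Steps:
u(J) = 1/(2*J)
t(Y, l) = 2*l (t(Y, l) = -(-2)*l = 2*l)
t(u(-2), 2/6 + 6/(-4)) + 101*h = 2*(2/6 + 6/(-4)) + 101*126 = 2*(2*(1/6) + 6*(-1/4)) + 12726 = 2*(1/3 - 3/2) + 12726 = 2*(-7/6) + 12726 = -7/3 + 12726 = 38171/3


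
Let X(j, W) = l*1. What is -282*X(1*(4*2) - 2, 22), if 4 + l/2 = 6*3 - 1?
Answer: -7332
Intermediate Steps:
l = 26 (l = -8 + 2*(6*3 - 1) = -8 + 2*(18 - 1) = -8 + 2*17 = -8 + 34 = 26)
X(j, W) = 26 (X(j, W) = 26*1 = 26)
-282*X(1*(4*2) - 2, 22) = -282*26 = -7332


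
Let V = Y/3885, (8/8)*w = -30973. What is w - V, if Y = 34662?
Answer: -40121589/1295 ≈ -30982.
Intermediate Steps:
w = -30973
V = 11554/1295 (V = 34662/3885 = 34662*(1/3885) = 11554/1295 ≈ 8.9220)
w - V = -30973 - 1*11554/1295 = -30973 - 11554/1295 = -40121589/1295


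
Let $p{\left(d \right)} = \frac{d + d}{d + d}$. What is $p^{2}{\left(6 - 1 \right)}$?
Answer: $1$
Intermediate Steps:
$p{\left(d \right)} = 1$ ($p{\left(d \right)} = \frac{2 d}{2 d} = 2 d \frac{1}{2 d} = 1$)
$p^{2}{\left(6 - 1 \right)} = 1^{2} = 1$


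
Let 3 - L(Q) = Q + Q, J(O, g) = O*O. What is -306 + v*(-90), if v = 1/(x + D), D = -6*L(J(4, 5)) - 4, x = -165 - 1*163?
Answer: -24129/79 ≈ -305.43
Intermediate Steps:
J(O, g) = O²
L(Q) = 3 - 2*Q (L(Q) = 3 - (Q + Q) = 3 - 2*Q)
x = -328 (x = -165 - 163 = -328)
D = 170 (D = -6*(3 - 2*4²) - 4 = -6*(3 - 2*16) - 4 = -6*(3 - 32) - 4 = -6*(-29) - 4 = 174 - 4 = 170)
v = -1/158 (v = 1/(-328 + 170) = 1/(-158) = -1/158 ≈ -0.0063291)
-306 + v*(-90) = -306 - 1/158*(-90) = -306 + 45/79 = -24129/79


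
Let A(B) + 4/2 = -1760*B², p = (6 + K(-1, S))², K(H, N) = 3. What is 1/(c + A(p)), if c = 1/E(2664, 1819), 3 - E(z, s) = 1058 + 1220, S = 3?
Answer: -2275/26270248551 ≈ -8.6600e-8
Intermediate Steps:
p = 81 (p = (6 + 3)² = 9² = 81)
E(z, s) = -2275 (E(z, s) = 3 - (1058 + 1220) = 3 - 1*2278 = 3 - 2278 = -2275)
A(B) = -2 - 1760*B²
c = -1/2275 (c = 1/(-2275) = -1/2275 ≈ -0.00043956)
1/(c + A(p)) = 1/(-1/2275 + (-2 - 1760*81²)) = 1/(-1/2275 + (-2 - 1760*6561)) = 1/(-1/2275 + (-2 - 11547360)) = 1/(-1/2275 - 11547362) = 1/(-26270248551/2275) = -2275/26270248551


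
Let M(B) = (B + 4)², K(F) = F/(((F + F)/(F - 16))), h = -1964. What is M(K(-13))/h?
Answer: -441/7856 ≈ -0.056135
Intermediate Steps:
K(F) = -8 + F/2 (K(F) = F/(((2*F)/(-16 + F))) = F/((2*F/(-16 + F))) = F*((-16 + F)/(2*F)) = -8 + F/2)
M(B) = (4 + B)²
M(K(-13))/h = (4 + (-8 + (½)*(-13)))²/(-1964) = (4 + (-8 - 13/2))²*(-1/1964) = (4 - 29/2)²*(-1/1964) = (-21/2)²*(-1/1964) = (441/4)*(-1/1964) = -441/7856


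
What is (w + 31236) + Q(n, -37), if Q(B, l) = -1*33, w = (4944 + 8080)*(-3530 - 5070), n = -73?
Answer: -111975197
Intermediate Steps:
w = -112006400 (w = 13024*(-8600) = -112006400)
Q(B, l) = -33
(w + 31236) + Q(n, -37) = (-112006400 + 31236) - 33 = -111975164 - 33 = -111975197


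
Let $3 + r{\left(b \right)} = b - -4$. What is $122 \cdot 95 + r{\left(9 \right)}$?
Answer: $11600$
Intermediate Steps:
$r{\left(b \right)} = 1 + b$ ($r{\left(b \right)} = -3 + \left(b - -4\right) = -3 + \left(b + 4\right) = -3 + \left(4 + b\right) = 1 + b$)
$122 \cdot 95 + r{\left(9 \right)} = 122 \cdot 95 + \left(1 + 9\right) = 11590 + 10 = 11600$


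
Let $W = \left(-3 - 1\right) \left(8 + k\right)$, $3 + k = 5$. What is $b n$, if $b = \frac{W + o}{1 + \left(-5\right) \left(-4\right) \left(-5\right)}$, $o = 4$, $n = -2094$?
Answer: $- \frac{8376}{11} \approx -761.45$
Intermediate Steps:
$k = 2$ ($k = -3 + 5 = 2$)
$W = -40$ ($W = \left(-3 - 1\right) \left(8 + 2\right) = \left(-4\right) 10 = -40$)
$b = \frac{4}{11}$ ($b = \frac{-40 + 4}{1 + \left(-5\right) \left(-4\right) \left(-5\right)} = - \frac{36}{1 + 20 \left(-5\right)} = - \frac{36}{1 - 100} = - \frac{36}{-99} = \left(-36\right) \left(- \frac{1}{99}\right) = \frac{4}{11} \approx 0.36364$)
$b n = \frac{4}{11} \left(-2094\right) = - \frac{8376}{11}$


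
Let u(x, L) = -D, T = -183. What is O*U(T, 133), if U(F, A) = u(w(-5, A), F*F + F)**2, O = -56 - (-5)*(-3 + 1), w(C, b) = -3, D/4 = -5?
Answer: -26400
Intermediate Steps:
D = -20 (D = 4*(-5) = -20)
u(x, L) = 20 (u(x, L) = -1*(-20) = 20)
O = -66 (O = -56 - (-5)*(-2) = -56 - 1*10 = -56 - 10 = -66)
U(F, A) = 400 (U(F, A) = 20**2 = 400)
O*U(T, 133) = -66*400 = -26400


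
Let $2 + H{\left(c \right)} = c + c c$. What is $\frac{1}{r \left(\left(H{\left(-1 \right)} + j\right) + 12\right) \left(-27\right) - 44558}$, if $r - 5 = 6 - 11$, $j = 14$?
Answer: $- \frac{1}{44558} \approx -2.2443 \cdot 10^{-5}$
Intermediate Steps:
$r = 0$ ($r = 5 + \left(6 - 11\right) = 5 - 5 = 0$)
$H{\left(c \right)} = -2 + c + c^{2}$ ($H{\left(c \right)} = -2 + \left(c + c c\right) = -2 + \left(c + c^{2}\right) = -2 + c + c^{2}$)
$\frac{1}{r \left(\left(H{\left(-1 \right)} + j\right) + 12\right) \left(-27\right) - 44558} = \frac{1}{0 \left(\left(\left(-2 - 1 + \left(-1\right)^{2}\right) + 14\right) + 12\right) \left(-27\right) - 44558} = \frac{1}{0 \left(\left(\left(-2 - 1 + 1\right) + 14\right) + 12\right) \left(-27\right) - 44558} = \frac{1}{0 \left(\left(-2 + 14\right) + 12\right) \left(-27\right) - 44558} = \frac{1}{0 \left(12 + 12\right) \left(-27\right) - 44558} = \frac{1}{0 \cdot 24 \left(-27\right) - 44558} = \frac{1}{0 \left(-27\right) - 44558} = \frac{1}{0 - 44558} = \frac{1}{-44558} = - \frac{1}{44558}$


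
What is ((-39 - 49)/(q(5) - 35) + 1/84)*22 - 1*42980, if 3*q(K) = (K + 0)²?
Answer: -9010499/210 ≈ -42907.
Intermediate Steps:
q(K) = K²/3 (q(K) = (K + 0)²/3 = K²/3)
((-39 - 49)/(q(5) - 35) + 1/84)*22 - 1*42980 = ((-39 - 49)/((⅓)*5² - 35) + 1/84)*22 - 1*42980 = (-88/((⅓)*25 - 35) + 1/84)*22 - 42980 = (-88/(25/3 - 35) + 1/84)*22 - 42980 = (-88/(-80/3) + 1/84)*22 - 42980 = (-88*(-3/80) + 1/84)*22 - 42980 = (33/10 + 1/84)*22 - 42980 = (1391/420)*22 - 42980 = 15301/210 - 42980 = -9010499/210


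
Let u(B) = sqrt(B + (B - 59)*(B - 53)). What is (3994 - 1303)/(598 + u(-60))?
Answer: 536406/114739 - 897*sqrt(13387)/114739 ≈ 3.7705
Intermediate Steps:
u(B) = sqrt(B + (-59 + B)*(-53 + B))
(3994 - 1303)/(598 + u(-60)) = (3994 - 1303)/(598 + sqrt(3127 + (-60)**2 - 111*(-60))) = 2691/(598 + sqrt(3127 + 3600 + 6660)) = 2691/(598 + sqrt(13387))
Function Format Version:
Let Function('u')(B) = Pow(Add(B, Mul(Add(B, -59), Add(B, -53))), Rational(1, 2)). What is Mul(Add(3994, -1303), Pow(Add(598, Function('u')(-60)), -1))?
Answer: Add(Rational(536406, 114739), Mul(Rational(-897, 114739), Pow(13387, Rational(1, 2)))) ≈ 3.7705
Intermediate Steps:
Function('u')(B) = Pow(Add(B, Mul(Add(-59, B), Add(-53, B))), Rational(1, 2))
Mul(Add(3994, -1303), Pow(Add(598, Function('u')(-60)), -1)) = Mul(Add(3994, -1303), Pow(Add(598, Pow(Add(3127, Pow(-60, 2), Mul(-111, -60)), Rational(1, 2))), -1)) = Mul(2691, Pow(Add(598, Pow(Add(3127, 3600, 6660), Rational(1, 2))), -1)) = Mul(2691, Pow(Add(598, Pow(13387, Rational(1, 2))), -1))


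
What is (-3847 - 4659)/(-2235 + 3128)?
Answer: -8506/893 ≈ -9.5252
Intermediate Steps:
(-3847 - 4659)/(-2235 + 3128) = -8506/893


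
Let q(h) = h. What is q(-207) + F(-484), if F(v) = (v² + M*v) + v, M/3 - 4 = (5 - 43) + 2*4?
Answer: 271317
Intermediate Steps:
M = -78 (M = 12 + 3*((5 - 43) + 2*4) = 12 + 3*(-38 + 8) = 12 + 3*(-30) = 12 - 90 = -78)
F(v) = v² - 77*v (F(v) = (v² - 78*v) + v = v² - 77*v)
q(-207) + F(-484) = -207 - 484*(-77 - 484) = -207 - 484*(-561) = -207 + 271524 = 271317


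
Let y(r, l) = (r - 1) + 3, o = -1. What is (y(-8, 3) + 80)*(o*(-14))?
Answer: 1036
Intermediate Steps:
y(r, l) = 2 + r (y(r, l) = (-1 + r) + 3 = 2 + r)
(y(-8, 3) + 80)*(o*(-14)) = ((2 - 8) + 80)*(-1*(-14)) = (-6 + 80)*14 = 74*14 = 1036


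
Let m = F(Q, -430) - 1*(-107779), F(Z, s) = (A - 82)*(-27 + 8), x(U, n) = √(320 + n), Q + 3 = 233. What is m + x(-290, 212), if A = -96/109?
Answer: 11919557/109 + 2*√133 ≈ 1.0938e+5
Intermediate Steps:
Q = 230 (Q = -3 + 233 = 230)
A = -96/109 (A = -96*1/109 = -96/109 ≈ -0.88073)
F(Z, s) = 171646/109 (F(Z, s) = (-96/109 - 82)*(-27 + 8) = -9034/109*(-19) = 171646/109)
m = 11919557/109 (m = 171646/109 - 1*(-107779) = 171646/109 + 107779 = 11919557/109 ≈ 1.0935e+5)
m + x(-290, 212) = 11919557/109 + √(320 + 212) = 11919557/109 + √532 = 11919557/109 + 2*√133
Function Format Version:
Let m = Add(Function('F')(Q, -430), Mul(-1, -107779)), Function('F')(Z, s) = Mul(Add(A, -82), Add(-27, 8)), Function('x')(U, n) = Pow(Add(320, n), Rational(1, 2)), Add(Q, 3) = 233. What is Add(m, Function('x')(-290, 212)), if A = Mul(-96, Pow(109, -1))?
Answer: Add(Rational(11919557, 109), Mul(2, Pow(133, Rational(1, 2)))) ≈ 1.0938e+5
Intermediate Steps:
Q = 230 (Q = Add(-3, 233) = 230)
A = Rational(-96, 109) (A = Mul(-96, Rational(1, 109)) = Rational(-96, 109) ≈ -0.88073)
Function('F')(Z, s) = Rational(171646, 109) (Function('F')(Z, s) = Mul(Add(Rational(-96, 109), -82), Add(-27, 8)) = Mul(Rational(-9034, 109), -19) = Rational(171646, 109))
m = Rational(11919557, 109) (m = Add(Rational(171646, 109), Mul(-1, -107779)) = Add(Rational(171646, 109), 107779) = Rational(11919557, 109) ≈ 1.0935e+5)
Add(m, Function('x')(-290, 212)) = Add(Rational(11919557, 109), Pow(Add(320, 212), Rational(1, 2))) = Add(Rational(11919557, 109), Pow(532, Rational(1, 2))) = Add(Rational(11919557, 109), Mul(2, Pow(133, Rational(1, 2))))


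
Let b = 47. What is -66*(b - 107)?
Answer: 3960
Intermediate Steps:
-66*(b - 107) = -66*(47 - 107) = -66*(-60) = 3960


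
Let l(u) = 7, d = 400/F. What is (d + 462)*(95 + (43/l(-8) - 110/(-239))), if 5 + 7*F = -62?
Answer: 683667604/16013 ≈ 42695.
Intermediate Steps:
F = -67/7 (F = -5/7 + (⅐)*(-62) = -5/7 - 62/7 = -67/7 ≈ -9.5714)
d = -2800/67 (d = 400/(-67/7) = 400*(-7/67) = -2800/67 ≈ -41.791)
(d + 462)*(95 + (43/l(-8) - 110/(-239))) = (-2800/67 + 462)*(95 + (43/7 - 110/(-239))) = 28154*(95 + (43*(⅐) - 110*(-1/239)))/67 = 28154*(95 + (43/7 + 110/239))/67 = 28154*(95 + 11047/1673)/67 = (28154/67)*(169982/1673) = 683667604/16013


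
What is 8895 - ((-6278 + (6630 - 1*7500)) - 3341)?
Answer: 19384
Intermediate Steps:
8895 - ((-6278 + (6630 - 1*7500)) - 3341) = 8895 - ((-6278 + (6630 - 7500)) - 3341) = 8895 - ((-6278 - 870) - 3341) = 8895 - (-7148 - 3341) = 8895 - 1*(-10489) = 8895 + 10489 = 19384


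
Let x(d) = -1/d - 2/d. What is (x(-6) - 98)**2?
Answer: 38025/4 ≈ 9506.3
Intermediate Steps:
x(d) = -3/d
(x(-6) - 98)**2 = (-3/(-6) - 98)**2 = (-3*(-1/6) - 98)**2 = (1/2 - 98)**2 = (-195/2)**2 = 38025/4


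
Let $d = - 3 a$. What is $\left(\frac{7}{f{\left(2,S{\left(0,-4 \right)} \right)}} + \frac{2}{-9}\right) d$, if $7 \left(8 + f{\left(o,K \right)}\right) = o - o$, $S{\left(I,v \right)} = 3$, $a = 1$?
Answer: $\frac{79}{24} \approx 3.2917$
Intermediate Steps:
$f{\left(o,K \right)} = -8$ ($f{\left(o,K \right)} = -8 + \frac{o - o}{7} = -8 + \frac{1}{7} \cdot 0 = -8 + 0 = -8$)
$d = -3$ ($d = \left(-3\right) 1 = -3$)
$\left(\frac{7}{f{\left(2,S{\left(0,-4 \right)} \right)}} + \frac{2}{-9}\right) d = \left(\frac{7}{-8} + \frac{2}{-9}\right) \left(-3\right) = \left(7 \left(- \frac{1}{8}\right) + 2 \left(- \frac{1}{9}\right)\right) \left(-3\right) = \left(- \frac{7}{8} - \frac{2}{9}\right) \left(-3\right) = \left(- \frac{79}{72}\right) \left(-3\right) = \frac{79}{24}$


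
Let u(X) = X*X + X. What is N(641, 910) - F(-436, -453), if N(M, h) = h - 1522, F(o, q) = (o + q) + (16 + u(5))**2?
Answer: -1839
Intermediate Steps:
u(X) = X + X**2 (u(X) = X**2 + X = X + X**2)
F(o, q) = 2116 + o + q (F(o, q) = (o + q) + (16 + 5*(1 + 5))**2 = (o + q) + (16 + 5*6)**2 = (o + q) + (16 + 30)**2 = (o + q) + 46**2 = (o + q) + 2116 = 2116 + o + q)
N(M, h) = -1522 + h
N(641, 910) - F(-436, -453) = (-1522 + 910) - (2116 - 436 - 453) = -612 - 1*1227 = -612 - 1227 = -1839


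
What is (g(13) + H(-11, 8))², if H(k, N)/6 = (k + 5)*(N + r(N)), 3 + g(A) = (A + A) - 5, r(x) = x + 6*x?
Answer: 5225796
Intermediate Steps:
r(x) = 7*x
g(A) = -8 + 2*A (g(A) = -3 + ((A + A) - 5) = -3 + (2*A - 5) = -3 + (-5 + 2*A) = -8 + 2*A)
H(k, N) = 48*N*(5 + k) (H(k, N) = 6*((k + 5)*(N + 7*N)) = 6*((5 + k)*(8*N)) = 6*(8*N*(5 + k)) = 48*N*(5 + k))
(g(13) + H(-11, 8))² = ((-8 + 2*13) + 48*8*(5 - 11))² = ((-8 + 26) + 48*8*(-6))² = (18 - 2304)² = (-2286)² = 5225796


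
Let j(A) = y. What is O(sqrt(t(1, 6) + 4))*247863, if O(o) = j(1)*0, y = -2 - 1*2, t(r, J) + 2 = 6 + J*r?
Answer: 0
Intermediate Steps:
t(r, J) = 4 + J*r (t(r, J) = -2 + (6 + J*r) = 4 + J*r)
y = -4 (y = -2 - 2 = -4)
j(A) = -4
O(o) = 0 (O(o) = -4*0 = 0)
O(sqrt(t(1, 6) + 4))*247863 = 0*247863 = 0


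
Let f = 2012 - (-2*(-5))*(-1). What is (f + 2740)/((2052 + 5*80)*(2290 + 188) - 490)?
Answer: 2381/3037783 ≈ 0.00078380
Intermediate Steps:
f = 2022 (f = 2012 - 10*(-1) = 2012 - 1*(-10) = 2012 + 10 = 2022)
(f + 2740)/((2052 + 5*80)*(2290 + 188) - 490) = (2022 + 2740)/((2052 + 5*80)*(2290 + 188) - 490) = 4762/((2052 + 400)*2478 - 490) = 4762/(2452*2478 - 490) = 4762/(6076056 - 490) = 4762/6075566 = 4762*(1/6075566) = 2381/3037783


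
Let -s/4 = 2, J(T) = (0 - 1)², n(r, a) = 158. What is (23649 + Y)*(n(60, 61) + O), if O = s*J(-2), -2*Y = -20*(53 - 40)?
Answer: 3566850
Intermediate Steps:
Y = 130 (Y = -(-10)*(53 - 40) = -(-10)*13 = -½*(-260) = 130)
J(T) = 1 (J(T) = (-1)² = 1)
s = -8 (s = -4*2 = -8)
O = -8 (O = -8*1 = -8)
(23649 + Y)*(n(60, 61) + O) = (23649 + 130)*(158 - 8) = 23779*150 = 3566850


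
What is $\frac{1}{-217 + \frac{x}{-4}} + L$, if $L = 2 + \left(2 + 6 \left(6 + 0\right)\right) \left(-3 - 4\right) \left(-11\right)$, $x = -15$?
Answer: $\frac{2497580}{853} \approx 2928.0$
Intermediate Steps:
$L = 2928$ ($L = 2 + \left(2 + 6 \cdot 6\right) \left(-7\right) \left(-11\right) = 2 + \left(2 + 36\right) \left(-7\right) \left(-11\right) = 2 + 38 \left(-7\right) \left(-11\right) = 2 - -2926 = 2 + 2926 = 2928$)
$\frac{1}{-217 + \frac{x}{-4}} + L = \frac{1}{-217 - \frac{15}{-4}} + 2928 = \frac{1}{-217 - - \frac{15}{4}} + 2928 = \frac{1}{-217 + \frac{15}{4}} + 2928 = \frac{1}{- \frac{853}{4}} + 2928 = - \frac{4}{853} + 2928 = \frac{2497580}{853}$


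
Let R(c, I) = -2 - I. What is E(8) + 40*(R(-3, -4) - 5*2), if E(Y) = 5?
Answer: -315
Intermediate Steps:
E(8) + 40*(R(-3, -4) - 5*2) = 5 + 40*((-2 - 1*(-4)) - 5*2) = 5 + 40*((-2 + 4) - 10) = 5 + 40*(2 - 10) = 5 + 40*(-8) = 5 - 320 = -315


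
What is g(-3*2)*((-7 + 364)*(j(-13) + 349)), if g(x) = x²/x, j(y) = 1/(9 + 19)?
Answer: -1495269/2 ≈ -7.4763e+5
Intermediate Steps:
j(y) = 1/28
g(x) = x
g(-3*2)*((-7 + 364)*(j(-13) + 349)) = (-3*2)*((-7 + 364)*(1/28 + 349)) = -2142*9773/28 = -6*498423/4 = -1495269/2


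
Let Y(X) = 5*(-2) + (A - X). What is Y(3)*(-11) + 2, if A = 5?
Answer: 90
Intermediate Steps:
Y(X) = -5 - X (Y(X) = 5*(-2) + (5 - X) = -10 + (5 - X) = -5 - X)
Y(3)*(-11) + 2 = (-5 - 1*3)*(-11) + 2 = (-5 - 3)*(-11) + 2 = -8*(-11) + 2 = 88 + 2 = 90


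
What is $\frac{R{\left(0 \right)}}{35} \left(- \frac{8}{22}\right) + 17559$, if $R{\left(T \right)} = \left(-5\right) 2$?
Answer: $\frac{1352051}{77} \approx 17559.0$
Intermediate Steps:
$R{\left(T \right)} = -10$
$\frac{R{\left(0 \right)}}{35} \left(- \frac{8}{22}\right) + 17559 = - \frac{10}{35} \left(- \frac{8}{22}\right) + 17559 = \left(-10\right) \frac{1}{35} \left(\left(-8\right) \frac{1}{22}\right) + 17559 = \left(- \frac{2}{7}\right) \left(- \frac{4}{11}\right) + 17559 = \frac{8}{77} + 17559 = \frac{1352051}{77}$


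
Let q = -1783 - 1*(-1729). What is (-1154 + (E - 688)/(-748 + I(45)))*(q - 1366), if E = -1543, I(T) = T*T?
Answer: 2095762380/1277 ≈ 1.6412e+6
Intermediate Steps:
I(T) = T²
q = -54 (q = -1783 + 1729 = -54)
(-1154 + (E - 688)/(-748 + I(45)))*(q - 1366) = (-1154 + (-1543 - 688)/(-748 + 45²))*(-54 - 1366) = (-1154 - 2231/(-748 + 2025))*(-1420) = (-1154 - 2231/1277)*(-1420) = -1475889/1277*(-1420) = 2095762380/1277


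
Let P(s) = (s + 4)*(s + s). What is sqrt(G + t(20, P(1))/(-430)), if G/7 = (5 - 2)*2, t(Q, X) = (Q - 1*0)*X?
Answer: sqrt(76798)/43 ≈ 6.4448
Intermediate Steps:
P(s) = 2*s*(4 + s) (P(s) = (4 + s)*(2*s) = 2*s*(4 + s))
t(Q, X) = Q*X (t(Q, X) = (Q + 0)*X = Q*X)
G = 42 (G = 7*((5 - 2)*2) = 7*(3*2) = 7*6 = 42)
sqrt(G + t(20, P(1))/(-430)) = sqrt(42 + (20*(2*1*(4 + 1)))/(-430)) = sqrt(42 + (20*(2*1*5))*(-1/430)) = sqrt(42 + (20*10)*(-1/430)) = sqrt(42 + 200*(-1/430)) = sqrt(42 - 20/43) = sqrt(1786/43) = sqrt(76798)/43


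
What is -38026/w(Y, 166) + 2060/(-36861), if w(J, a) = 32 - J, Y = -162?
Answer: -701038013/3575517 ≈ -196.07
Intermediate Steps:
-38026/w(Y, 166) + 2060/(-36861) = -38026/(32 - 1*(-162)) + 2060/(-36861) = -38026/(32 + 162) + 2060*(-1/36861) = -38026/194 - 2060/36861 = -38026*1/194 - 2060/36861 = -19013/97 - 2060/36861 = -701038013/3575517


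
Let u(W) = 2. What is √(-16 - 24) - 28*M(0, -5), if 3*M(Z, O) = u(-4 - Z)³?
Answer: -224/3 + 2*I*√10 ≈ -74.667 + 6.3246*I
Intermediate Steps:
M(Z, O) = 8/3 (M(Z, O) = (⅓)*2³ = (⅓)*8 = 8/3)
√(-16 - 24) - 28*M(0, -5) = √(-16 - 24) - 28*8/3 = √(-40) - 224/3 = 2*I*√10 - 224/3 = -224/3 + 2*I*√10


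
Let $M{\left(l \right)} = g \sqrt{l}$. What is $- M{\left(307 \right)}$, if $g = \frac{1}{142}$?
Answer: $- \frac{\sqrt{307}}{142} \approx -0.12339$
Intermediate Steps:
$g = \frac{1}{142} \approx 0.0070423$
$M{\left(l \right)} = \frac{\sqrt{l}}{142}$
$- M{\left(307 \right)} = - \frac{\sqrt{307}}{142}$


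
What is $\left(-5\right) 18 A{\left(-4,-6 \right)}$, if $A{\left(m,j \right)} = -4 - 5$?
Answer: $810$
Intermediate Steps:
$A{\left(m,j \right)} = -9$ ($A{\left(m,j \right)} = -4 - 5 = -9$)
$\left(-5\right) 18 A{\left(-4,-6 \right)} = \left(-5\right) 18 \left(-9\right) = \left(-90\right) \left(-9\right) = 810$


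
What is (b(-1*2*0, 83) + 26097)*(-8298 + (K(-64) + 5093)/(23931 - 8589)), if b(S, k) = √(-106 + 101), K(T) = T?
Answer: -1107407814013/5114 - 127302887*I*√5/15342 ≈ -2.1654e+8 - 18554.0*I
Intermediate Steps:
b(S, k) = I*√5 (b(S, k) = √(-5) = I*√5)
(b(-1*2*0, 83) + 26097)*(-8298 + (K(-64) + 5093)/(23931 - 8589)) = (I*√5 + 26097)*(-8298 + (-64 + 5093)/(23931 - 8589)) = (26097 + I*√5)*(-8298 + 5029/15342) = (26097 + I*√5)*(-127302887/15342) = -1107407814013/5114 - 127302887*I*√5/15342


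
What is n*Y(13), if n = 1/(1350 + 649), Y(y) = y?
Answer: 13/1999 ≈ 0.0065033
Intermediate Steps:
n = 1/1999 ≈ 0.00050025
n*Y(13) = (1/1999)*13 = 13/1999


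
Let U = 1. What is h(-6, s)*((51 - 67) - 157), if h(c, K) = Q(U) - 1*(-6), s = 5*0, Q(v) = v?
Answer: -1211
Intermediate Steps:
s = 0
h(c, K) = 7 (h(c, K) = 1 - 1*(-6) = 1 + 6 = 7)
h(-6, s)*((51 - 67) - 157) = 7*((51 - 67) - 157) = 7*(-16 - 157) = 7*(-173) = -1211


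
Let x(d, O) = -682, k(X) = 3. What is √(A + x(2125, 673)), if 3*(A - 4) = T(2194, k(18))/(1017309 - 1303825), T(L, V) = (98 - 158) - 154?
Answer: I*√125230412563710/429774 ≈ 26.038*I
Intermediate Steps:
T(L, V) = -214 (T(L, V) = -60 - 154 = -214)
A = 1719203/429774 (A = 4 + (-214/(1017309 - 1303825))/3 = 4 + (-214/(-286516))/3 = 4 + (-214*(-1/286516))/3 = 4 + (⅓)*(107/143258) = 4 + 107/429774 = 1719203/429774 ≈ 4.0003)
√(A + x(2125, 673)) = √(1719203/429774 - 682) = √(-291386665/429774) = I*√125230412563710/429774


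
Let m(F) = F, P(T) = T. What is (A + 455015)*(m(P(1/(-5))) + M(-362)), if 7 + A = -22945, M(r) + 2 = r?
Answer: -786786723/5 ≈ -1.5736e+8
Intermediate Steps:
M(r) = -2 + r
A = -22952 (A = -7 - 22945 = -22952)
(A + 455015)*(m(P(1/(-5))) + M(-362)) = (-22952 + 455015)*(1/(-5) + (-2 - 362)) = 432063*(-⅕ - 364) = 432063*(-1821/5) = -786786723/5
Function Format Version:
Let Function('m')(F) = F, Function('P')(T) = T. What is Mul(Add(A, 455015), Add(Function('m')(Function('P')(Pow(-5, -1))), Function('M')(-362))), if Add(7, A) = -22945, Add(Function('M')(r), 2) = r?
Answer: Rational(-786786723, 5) ≈ -1.5736e+8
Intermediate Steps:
Function('M')(r) = Add(-2, r)
A = -22952 (A = Add(-7, -22945) = -22952)
Mul(Add(A, 455015), Add(Function('m')(Function('P')(Pow(-5, -1))), Function('M')(-362))) = Mul(Add(-22952, 455015), Add(Pow(-5, -1), Add(-2, -362))) = Mul(432063, Add(Rational(-1, 5), -364)) = Mul(432063, Rational(-1821, 5)) = Rational(-786786723, 5)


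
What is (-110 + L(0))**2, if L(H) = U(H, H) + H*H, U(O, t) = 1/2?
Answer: 47961/4 ≈ 11990.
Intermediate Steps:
U(O, t) = 1/2 (U(O, t) = 1*(1/2) = 1/2)
L(H) = 1/2 + H**2 (L(H) = 1/2 + H*H = 1/2 + H**2)
(-110 + L(0))**2 = (-110 + (1/2 + 0**2))**2 = (-110 + (1/2 + 0))**2 = (-110 + 1/2)**2 = (-219/2)**2 = 47961/4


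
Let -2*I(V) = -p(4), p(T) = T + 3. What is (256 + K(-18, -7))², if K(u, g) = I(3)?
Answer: 269361/4 ≈ 67340.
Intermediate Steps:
p(T) = 3 + T
I(V) = 7/2 (I(V) = -(-1)*(3 + 4)/2 = -(-1)*7/2 = -½*(-7) = 7/2)
K(u, g) = 7/2
(256 + K(-18, -7))² = (256 + 7/2)² = (519/2)² = 269361/4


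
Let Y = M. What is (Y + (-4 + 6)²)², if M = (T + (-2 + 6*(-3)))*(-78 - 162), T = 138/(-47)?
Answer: 67033352464/2209 ≈ 3.0346e+7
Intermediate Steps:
T = -138/47 (T = 138*(-1/47) = -138/47 ≈ -2.9362)
M = 258720/47 (M = (-138/47 + (-2 + 6*(-3)))*(-78 - 162) = (-138/47 + (-2 - 18))*(-240) = (-138/47 - 20)*(-240) = -1078/47*(-240) = 258720/47 ≈ 5504.7)
Y = 258720/47 ≈ 5504.7
(Y + (-4 + 6)²)² = (258720/47 + (-4 + 6)²)² = (258720/47 + 2²)² = (258720/47 + 4)² = (258908/47)² = 67033352464/2209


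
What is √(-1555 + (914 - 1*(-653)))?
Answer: 2*√3 ≈ 3.4641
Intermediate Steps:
√(-1555 + (914 - 1*(-653))) = √(-1555 + (914 + 653)) = √(-1555 + 1567) = √12 = 2*√3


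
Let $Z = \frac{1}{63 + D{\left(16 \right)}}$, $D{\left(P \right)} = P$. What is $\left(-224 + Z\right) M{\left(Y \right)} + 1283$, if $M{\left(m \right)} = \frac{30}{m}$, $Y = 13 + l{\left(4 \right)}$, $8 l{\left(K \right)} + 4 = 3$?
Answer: $\frac{6192971}{8137} \approx 761.09$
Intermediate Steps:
$l{\left(K \right)} = - \frac{1}{8}$ ($l{\left(K \right)} = - \frac{1}{2} + \frac{1}{8} \cdot 3 = - \frac{1}{2} + \frac{3}{8} = - \frac{1}{8}$)
$Z = \frac{1}{79}$ ($Z = \frac{1}{63 + 16} = \frac{1}{79} \approx 0.012658$)
$Y = \frac{103}{8}$ ($Y = 13 - \frac{1}{8} = \frac{103}{8} \approx 12.875$)
$\left(-224 + Z\right) M{\left(Y \right)} + 1283 = \left(-224 + \frac{1}{79}\right) \frac{30}{\frac{103}{8}} + 1283 = - \frac{17695 \cdot 30 \cdot \frac{8}{103}}{79} + 1283 = \left(- \frac{17695}{79}\right) \frac{240}{103} + 1283 = - \frac{4246800}{8137} + 1283 = \frac{6192971}{8137}$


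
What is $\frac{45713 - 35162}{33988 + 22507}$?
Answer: $\frac{10551}{56495} \approx 0.18676$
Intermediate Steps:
$\frac{45713 - 35162}{33988 + 22507} = \frac{10551}{56495}$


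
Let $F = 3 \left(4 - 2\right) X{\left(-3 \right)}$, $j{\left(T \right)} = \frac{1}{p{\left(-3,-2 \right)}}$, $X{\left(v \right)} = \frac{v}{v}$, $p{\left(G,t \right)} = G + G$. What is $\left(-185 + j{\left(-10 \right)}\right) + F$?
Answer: $- \frac{1075}{6} \approx -179.17$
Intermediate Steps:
$p{\left(G,t \right)} = 2 G$
$X{\left(v \right)} = 1$
$j{\left(T \right)} = - \frac{1}{6}$ ($j{\left(T \right)} = \frac{1}{2 \left(-3\right)} = \frac{1}{-6} = - \frac{1}{6}$)
$F = 6$ ($F = 3 \left(4 - 2\right) 1 = 3 \cdot 2 \cdot 1 = 6 \cdot 1 = 6$)
$\left(-185 + j{\left(-10 \right)}\right) + F = \left(-185 - \frac{1}{6}\right) + 6 = - \frac{1111}{6} + 6 = - \frac{1075}{6}$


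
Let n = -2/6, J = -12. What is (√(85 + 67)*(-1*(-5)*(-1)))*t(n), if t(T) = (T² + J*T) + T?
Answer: -340*√38/9 ≈ -232.88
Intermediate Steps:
n = -⅓ (n = -2*⅙ = -⅓ ≈ -0.33333)
t(T) = T² - 11*T (t(T) = (T² - 12*T) + T = T² - 11*T)
(√(85 + 67)*(-1*(-5)*(-1)))*t(n) = (√(85 + 67)*(-1*(-5)*(-1)))*(-(-11 - ⅓)/3) = (√152*(5*(-1)))*(-⅓*(-34/3)) = ((2*√38)*(-5))*(34/9) = -10*√38*(34/9) = -340*√38/9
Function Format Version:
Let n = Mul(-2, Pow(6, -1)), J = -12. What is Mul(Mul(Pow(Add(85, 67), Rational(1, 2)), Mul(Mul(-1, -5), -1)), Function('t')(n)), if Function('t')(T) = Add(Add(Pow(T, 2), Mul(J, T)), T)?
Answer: Mul(Rational(-340, 9), Pow(38, Rational(1, 2))) ≈ -232.88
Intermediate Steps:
n = Rational(-1, 3) (n = Mul(-2, Rational(1, 6)) = Rational(-1, 3) ≈ -0.33333)
Function('t')(T) = Add(Pow(T, 2), Mul(-11, T)) (Function('t')(T) = Add(Add(Pow(T, 2), Mul(-12, T)), T) = Add(Pow(T, 2), Mul(-11, T)))
Mul(Mul(Pow(Add(85, 67), Rational(1, 2)), Mul(Mul(-1, -5), -1)), Function('t')(n)) = Mul(Mul(Pow(Add(85, 67), Rational(1, 2)), Mul(Mul(-1, -5), -1)), Mul(Rational(-1, 3), Add(-11, Rational(-1, 3)))) = Mul(Mul(Pow(152, Rational(1, 2)), Mul(5, -1)), Mul(Rational(-1, 3), Rational(-34, 3))) = Mul(Mul(Mul(2, Pow(38, Rational(1, 2))), -5), Rational(34, 9)) = Mul(Mul(-10, Pow(38, Rational(1, 2))), Rational(34, 9)) = Mul(Rational(-340, 9), Pow(38, Rational(1, 2)))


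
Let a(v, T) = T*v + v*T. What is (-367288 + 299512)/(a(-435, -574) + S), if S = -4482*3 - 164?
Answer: -33888/242885 ≈ -0.13952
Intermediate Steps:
a(v, T) = 2*T*v (a(v, T) = T*v + T*v = 2*T*v)
S = -13610 (S = -166*81 - 164 = -13446 - 164 = -13610)
(-367288 + 299512)/(a(-435, -574) + S) = (-367288 + 299512)/(2*(-574)*(-435) - 13610) = -67776/(499380 - 13610) = -67776/485770 = -67776*1/485770 = -33888/242885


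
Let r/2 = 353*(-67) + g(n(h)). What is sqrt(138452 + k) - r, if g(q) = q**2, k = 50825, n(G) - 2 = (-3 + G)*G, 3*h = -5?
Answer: 3815974/81 + sqrt(189277) ≈ 47546.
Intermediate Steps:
h = -5/3 (h = (1/3)*(-5) = -5/3 ≈ -1.6667)
n(G) = 2 + G*(-3 + G) (n(G) = 2 + (-3 + G)*G = 2 + G*(-3 + G))
r = -3815974/81 (r = 2*(353*(-67) + (2 + (-5/3)**2 - 3*(-5/3))**2) = 2*(-23651 + (2 + 25/9 + 5)**2) = 2*(-23651 + (88/9)**2) = 2*(-23651 + 7744/81) = 2*(-1907987/81) = -3815974/81 ≈ -47111.)
sqrt(138452 + k) - r = sqrt(138452 + 50825) - 1*(-3815974/81) = sqrt(189277) + 3815974/81 = 3815974/81 + sqrt(189277)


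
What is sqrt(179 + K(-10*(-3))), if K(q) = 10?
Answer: 3*sqrt(21) ≈ 13.748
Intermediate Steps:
sqrt(179 + K(-10*(-3))) = sqrt(179 + 10) = sqrt(189) = 3*sqrt(21)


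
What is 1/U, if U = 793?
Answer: 1/793 ≈ 0.0012610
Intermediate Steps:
1/U = 1/793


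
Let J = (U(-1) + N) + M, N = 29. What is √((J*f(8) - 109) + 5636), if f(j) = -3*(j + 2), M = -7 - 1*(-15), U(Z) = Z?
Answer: √4447 ≈ 66.686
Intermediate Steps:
M = 8 (M = -7 + 15 = 8)
f(j) = -6 - 3*j (f(j) = -3*(2 + j) = -6 - 3*j)
J = 36 (J = (-1 + 29) + 8 = 28 + 8 = 36)
√((J*f(8) - 109) + 5636) = √((36*(-6 - 3*8) - 109) + 5636) = √((36*(-6 - 24) - 109) + 5636) = √((36*(-30) - 109) + 5636) = √((-1080 - 109) + 5636) = √(-1189 + 5636) = √4447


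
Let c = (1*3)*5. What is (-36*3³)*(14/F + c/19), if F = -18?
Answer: -216/19 ≈ -11.368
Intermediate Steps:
c = 15 (c = 3*5 = 15)
(-36*3³)*(14/F + c/19) = (-36*3³)*(14/(-18) + 15/19) = (-36*27)*(14*(-1/18) + 15*(1/19)) = -972*(-7/9 + 15/19) = -972*2/171 = -216/19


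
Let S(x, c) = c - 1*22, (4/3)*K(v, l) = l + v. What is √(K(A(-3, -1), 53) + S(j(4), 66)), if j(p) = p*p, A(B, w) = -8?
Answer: √311/2 ≈ 8.8176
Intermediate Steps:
K(v, l) = 3*l/4 + 3*v/4 (K(v, l) = 3*(l + v)/4 = 3*l/4 + 3*v/4)
j(p) = p²
S(x, c) = -22 + c (S(x, c) = c - 22 = -22 + c)
√(K(A(-3, -1), 53) + S(j(4), 66)) = √(((¾)*53 + (¾)*(-8)) + (-22 + 66)) = √((159/4 - 6) + 44) = √(135/4 + 44) = √(311/4) = √311/2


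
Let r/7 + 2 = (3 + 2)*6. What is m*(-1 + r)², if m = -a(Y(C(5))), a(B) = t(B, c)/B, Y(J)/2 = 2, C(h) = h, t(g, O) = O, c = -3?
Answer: 114075/4 ≈ 28519.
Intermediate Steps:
Y(J) = 4 (Y(J) = 2*2 = 4)
r = 196 (r = -14 + 7*((3 + 2)*6) = -14 + 7*(5*6) = -14 + 7*30 = -14 + 210 = 196)
a(B) = -3/B
m = ¾ (m = -(-3)/4 = -1*(-¾) = ¾ ≈ 0.75000)
m*(-1 + r)² = 3*(-1 + 196)²/4 = (¾)*195² = (¾)*38025 = 114075/4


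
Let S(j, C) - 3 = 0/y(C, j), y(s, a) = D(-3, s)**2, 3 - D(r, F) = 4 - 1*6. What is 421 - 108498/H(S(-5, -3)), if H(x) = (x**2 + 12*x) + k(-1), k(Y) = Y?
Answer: -44987/22 ≈ -2044.9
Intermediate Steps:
D(r, F) = 5 (D(r, F) = 3 - (4 - 1*6) = 3 - (4 - 6) = 3 - 1*(-2) = 3 + 2 = 5)
y(s, a) = 25 (y(s, a) = 5**2 = 25)
S(j, C) = 3 (S(j, C) = 3 + 0/25 = 3 + 0*(1/25) = 3 + 0 = 3)
H(x) = -1 + x**2 + 12*x (H(x) = (x**2 + 12*x) - 1 = -1 + x**2 + 12*x)
421 - 108498/H(S(-5, -3)) = 421 - 108498/(-1 + 3**2 + 12*3) = 421 - 108498/(-1 + 9 + 36) = 421 - 108498/44 = 421 - 338*321/44 = 421 - 54249/22 = -44987/22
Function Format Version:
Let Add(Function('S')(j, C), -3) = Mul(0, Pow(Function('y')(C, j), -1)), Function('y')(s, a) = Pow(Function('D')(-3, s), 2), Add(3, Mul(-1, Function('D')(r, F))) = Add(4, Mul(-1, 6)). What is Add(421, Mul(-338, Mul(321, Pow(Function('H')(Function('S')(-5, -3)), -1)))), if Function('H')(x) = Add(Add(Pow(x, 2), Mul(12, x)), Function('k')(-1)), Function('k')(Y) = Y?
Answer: Rational(-44987, 22) ≈ -2044.9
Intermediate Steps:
Function('D')(r, F) = 5 (Function('D')(r, F) = Add(3, Mul(-1, Add(4, Mul(-1, 6)))) = Add(3, Mul(-1, Add(4, -6))) = Add(3, Mul(-1, -2)) = Add(3, 2) = 5)
Function('y')(s, a) = 25 (Function('y')(s, a) = Pow(5, 2) = 25)
Function('S')(j, C) = 3 (Function('S')(j, C) = Add(3, Mul(0, Pow(25, -1))) = Add(3, Mul(0, Rational(1, 25))) = Add(3, 0) = 3)
Function('H')(x) = Add(-1, Pow(x, 2), Mul(12, x)) (Function('H')(x) = Add(Add(Pow(x, 2), Mul(12, x)), -1) = Add(-1, Pow(x, 2), Mul(12, x)))
Add(421, Mul(-338, Mul(321, Pow(Function('H')(Function('S')(-5, -3)), -1)))) = Add(421, Mul(-338, Mul(321, Pow(Add(-1, Pow(3, 2), Mul(12, 3)), -1)))) = Add(421, Mul(-338, Mul(321, Pow(Add(-1, 9, 36), -1)))) = Add(421, Mul(-338, Mul(321, Pow(44, -1)))) = Add(421, Mul(-338, Mul(321, Rational(1, 44)))) = Add(421, Mul(-338, Rational(321, 44))) = Add(421, Rational(-54249, 22)) = Rational(-44987, 22)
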